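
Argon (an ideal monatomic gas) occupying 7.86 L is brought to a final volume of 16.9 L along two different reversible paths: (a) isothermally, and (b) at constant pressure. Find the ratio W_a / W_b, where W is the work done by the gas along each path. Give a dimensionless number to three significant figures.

Path (a) isothermal: W = P₁V₁ ln(V₂/V₁) → W_a/(P₁V₁) = 0.7655.
Path (b) isobaric: W = P₁(V₂ − V₁) → W_b/(P₁V₁) = 1.15.
W_a / W_b = 0.7655 / 1.15 = 0.6656.

W_a / W_b ≈ 0.666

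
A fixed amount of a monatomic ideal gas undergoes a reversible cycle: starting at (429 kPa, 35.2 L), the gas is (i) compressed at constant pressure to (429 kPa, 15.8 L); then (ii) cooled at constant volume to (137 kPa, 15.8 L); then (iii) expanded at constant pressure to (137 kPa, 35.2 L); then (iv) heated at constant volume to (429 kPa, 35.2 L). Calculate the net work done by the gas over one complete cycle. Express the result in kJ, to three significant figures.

W_net ≈ -5.66 kJ

Constant-volume legs do no work.
W(i) = (429)(15.8 − 35.2) = -8323 J; W(iii) = (137)(35.2 − 15.8) = 2658 J.
W_net = -8323 + 2658 = -5665 J (the counter-clockwise enclosed area).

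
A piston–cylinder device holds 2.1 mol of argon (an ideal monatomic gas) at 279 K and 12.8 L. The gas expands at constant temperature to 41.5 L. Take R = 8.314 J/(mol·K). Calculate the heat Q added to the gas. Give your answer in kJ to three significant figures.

Q ≈ 5.73 kJ

Isothermal ⇒ ΔU = 0, so Q = W = nRT ln(V₂/V₁).
Q = (2.1)(8.314)(279) ln(41.5/12.8) = 4871 × 1.176 = 5730 J.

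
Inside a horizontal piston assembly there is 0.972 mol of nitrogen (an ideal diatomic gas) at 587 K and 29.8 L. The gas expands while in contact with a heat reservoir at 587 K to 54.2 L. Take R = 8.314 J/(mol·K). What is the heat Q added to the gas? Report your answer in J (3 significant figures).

Q ≈ 2840 J

Isothermal ⇒ ΔU = 0, so Q = W = nRT ln(V₂/V₁).
Q = (0.972)(8.314)(587) ln(54.2/29.8) = 4744 × 0.5982 = 2838 J.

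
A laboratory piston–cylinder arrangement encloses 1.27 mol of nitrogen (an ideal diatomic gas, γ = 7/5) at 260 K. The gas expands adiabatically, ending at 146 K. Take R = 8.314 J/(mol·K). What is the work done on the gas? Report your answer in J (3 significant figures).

W ≈ -3010 J

Adiabatic ⇒ Q = 0, so W_by = −ΔU = nCᵥ(T₁ − T₂).
Cᵥ = 5R/2 = 20.79 J/(mol·K).
W = (1.27)(20.79)(260 − 146) = 3009 J.
Work on gas = −W_by = -3009 J.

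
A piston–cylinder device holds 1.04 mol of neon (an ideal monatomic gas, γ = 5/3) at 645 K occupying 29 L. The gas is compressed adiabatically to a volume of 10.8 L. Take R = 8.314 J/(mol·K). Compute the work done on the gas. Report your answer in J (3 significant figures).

Adiabatic: TV^(γ−1) = const with γ = 5/3.
T₂ = T₁ (V₁/V₂)^(γ−1) = 645 × (29/10.8)^0.667 = 645 × 1.932 = 1246 K.
W_by = nCᵥ(T₁ − T₂) = (1.04)(12.47)(645 − 1246) = -7796 J.
Work on gas = −W_by = 7796 J.

W ≈ 7800 J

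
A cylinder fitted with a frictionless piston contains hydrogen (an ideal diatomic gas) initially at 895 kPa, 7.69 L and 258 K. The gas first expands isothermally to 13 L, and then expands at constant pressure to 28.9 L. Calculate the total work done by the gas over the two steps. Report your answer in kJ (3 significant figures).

Step 1 (isothermal): W = P₁V₁ ln(V₂/V₁) = (6883) ln(13/7.69) = 3614 J.
After step 1: P = 529.4 kPa, V = 13 L, T = 258 K.
Step 2 (isobaric): W = PΔV = (529.4 kPa)(28.9 − 13 L) = 8418 J.
W_total = 3614 + 8418 = 12031 J.

W_total ≈ 12.0 kJ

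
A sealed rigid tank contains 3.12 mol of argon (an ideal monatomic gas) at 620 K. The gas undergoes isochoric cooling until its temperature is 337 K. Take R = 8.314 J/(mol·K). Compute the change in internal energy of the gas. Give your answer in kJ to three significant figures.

ΔU ≈ -11.0 kJ

Constant volume ⇒ W = 0, so Q = ΔU = nCᵥΔT with Cᵥ = 3R/2 = 12.47 J/(mol·K).
ΔU = (3.12)(12.47)(337 − 620) = -11011 J.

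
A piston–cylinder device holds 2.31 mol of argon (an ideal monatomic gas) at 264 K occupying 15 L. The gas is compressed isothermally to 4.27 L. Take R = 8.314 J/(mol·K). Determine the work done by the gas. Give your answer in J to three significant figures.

Isothermal: W = nRT ln(V₂/V₁).
W = (2.31)(8.314)(264) × ln(4.27/15)
  = 5070 × -1.256
W_by_gas = -6370 J.

W ≈ -6370 J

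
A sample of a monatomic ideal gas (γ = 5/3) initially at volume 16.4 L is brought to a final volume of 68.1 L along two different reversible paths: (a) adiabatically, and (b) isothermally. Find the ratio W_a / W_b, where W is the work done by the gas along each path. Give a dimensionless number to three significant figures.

W_a / W_b ≈ 0.646

Path (a) adiabatic: W = P₁V₁(1 − (V₁/V₂)^(γ−1))/(γ−1) → W_a/(P₁V₁) = 0.9194.
Path (b) isothermal: W = P₁V₁ ln(V₂/V₁) → W_b/(P₁V₁) = 1.424.
W_a / W_b = 0.9194 / 1.424 = 0.6458.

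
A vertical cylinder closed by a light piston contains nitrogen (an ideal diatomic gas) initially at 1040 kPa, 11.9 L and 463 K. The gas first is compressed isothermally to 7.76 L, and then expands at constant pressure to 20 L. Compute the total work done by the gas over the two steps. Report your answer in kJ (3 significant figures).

W_total ≈ 14.2 kJ

Step 1 (isothermal): W = P₁V₁ ln(V₂/V₁) = (12376) ln(7.76/11.9) = -5291 J.
After step 1: P = 1595 kPa, V = 7.76 L, T = 463 K.
Step 2 (isobaric): W = PΔV = (1595 kPa)(20 − 7.76 L) = 19521 J.
W_total = -5291 + 19521 = 14229 J.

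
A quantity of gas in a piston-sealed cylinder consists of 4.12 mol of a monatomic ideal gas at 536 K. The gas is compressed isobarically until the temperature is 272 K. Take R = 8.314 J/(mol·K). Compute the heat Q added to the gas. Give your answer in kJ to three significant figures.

Q ≈ -22.6 kJ

Isobaric: W = nRΔT = (4.12)(8.314)(-264) = -9043 J.
ΔU = nCᵥΔT with Cᵥ = 3R/2: ΔU = (4.12)(12.47)(-264) = -13564 J.
Q = ΔU + W = -13564 − 9043 = -22607 J.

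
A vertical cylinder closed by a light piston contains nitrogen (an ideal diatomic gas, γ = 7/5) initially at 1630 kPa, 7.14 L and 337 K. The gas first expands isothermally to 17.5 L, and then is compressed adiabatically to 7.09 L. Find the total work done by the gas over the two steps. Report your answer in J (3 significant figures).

Step 1 (isothermal): W = P₁V₁ ln(V₂/V₁) = (11638) ln(17.5/7.14) = 10434 J.
After step 1: P = 665 kPa, V = 17.5 L, T = 337 K.
Step 2 (adiabatic): W = (P₁V₁ − P₂V₂)/(γ−1) = (11638 − 16705)/0.4 = -12667 J.
W_total = 10434 − 12667 = -2233 J.

W_total ≈ -2230 J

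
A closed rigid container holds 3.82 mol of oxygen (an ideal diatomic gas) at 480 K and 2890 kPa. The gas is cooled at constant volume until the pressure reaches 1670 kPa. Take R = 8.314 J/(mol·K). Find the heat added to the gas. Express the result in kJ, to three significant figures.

Constant volume ⇒ W = 0, so Q = ΔU = nCᵥΔT with Cᵥ = 5R/2 = 20.79 J/(mol·K).
At constant V, T₂/T₁ = P₂/P₁ ⇒ ΔT = T₁(P₂/P₁ − 1) = 480·(1670/2890 − 1) = -202.6 K.
ΔU = (3.82)(20.79)(-202.6) = -16089 J.

Q ≈ -16.1 kJ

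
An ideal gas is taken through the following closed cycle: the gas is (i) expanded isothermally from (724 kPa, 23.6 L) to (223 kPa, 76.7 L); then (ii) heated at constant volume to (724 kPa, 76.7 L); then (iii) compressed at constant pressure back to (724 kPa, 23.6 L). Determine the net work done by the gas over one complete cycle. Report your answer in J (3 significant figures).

Leg (i): W = PᵢVᵢ ln(V_f/Vᵢ) = (17086) ln(76.7/23.6) = 20139 J.
Leg (ii): W = 0.
Leg (iii): W = PΔV = (724)(23.6 − 76.7) = -38444 J.
W_net = 20139 − 38444 = -18305 J.

W_net ≈ -18300 J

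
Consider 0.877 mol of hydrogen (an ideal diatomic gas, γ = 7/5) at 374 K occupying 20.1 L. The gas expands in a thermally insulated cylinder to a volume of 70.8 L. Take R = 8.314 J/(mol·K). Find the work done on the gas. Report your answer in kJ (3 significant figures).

W ≈ -2.70 kJ

Adiabatic: TV^(γ−1) = const with γ = 7/5.
T₂ = T₁ (V₁/V₂)^(γ−1) = 374 × (20.1/70.8)^0.4 = 374 × 0.6043 = 226 K.
W_by = nCᵥ(T₁ − T₂) = (0.877)(20.79)(374 − 226) = 2698 J.
Work on gas = −W_by = -2698 J.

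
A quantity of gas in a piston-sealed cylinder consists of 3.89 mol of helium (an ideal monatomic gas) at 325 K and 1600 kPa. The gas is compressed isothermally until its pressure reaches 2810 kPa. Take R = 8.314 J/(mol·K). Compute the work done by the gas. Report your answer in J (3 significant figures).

Isothermal process: W = nRT ln(V₂/V₁) = nRT ln(P₁/P₂).
W = (3.89)(8.314)(325) × ln(1600/2810)
  = 10511 × ln(0.5694) = 10511 × -0.5632
W_by_gas = -5920 J.

W ≈ -5920 J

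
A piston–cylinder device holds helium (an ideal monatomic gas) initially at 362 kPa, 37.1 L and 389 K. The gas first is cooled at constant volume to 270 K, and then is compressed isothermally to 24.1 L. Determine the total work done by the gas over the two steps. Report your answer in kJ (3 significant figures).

Step 1 (isochoric): W = 0 (constant volume).
After step 1: P = 251.3 kPa (V unchanged).
Step 2 (isothermal): W = P₁V₁ ln(V₂/V₁) = (9322) ln(24.1/37.1) = -4021 J.
W_total = 0 − 4021 = -4021 J.

W_total ≈ -4.02 kJ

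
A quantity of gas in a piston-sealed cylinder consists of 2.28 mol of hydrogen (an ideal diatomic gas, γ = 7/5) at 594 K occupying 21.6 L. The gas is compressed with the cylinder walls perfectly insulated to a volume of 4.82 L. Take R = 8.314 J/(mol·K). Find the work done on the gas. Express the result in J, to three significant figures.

W ≈ 23100 J

Adiabatic: TV^(γ−1) = const with γ = 7/5.
T₂ = T₁ (V₁/V₂)^(γ−1) = 594 × (21.6/4.82)^0.4 = 594 × 1.822 = 1082 K.
W_by = nCᵥ(T₁ − T₂) = (2.28)(20.79)(594 − 1082) = -23141 J.
Work on gas = −W_by = 23141 J.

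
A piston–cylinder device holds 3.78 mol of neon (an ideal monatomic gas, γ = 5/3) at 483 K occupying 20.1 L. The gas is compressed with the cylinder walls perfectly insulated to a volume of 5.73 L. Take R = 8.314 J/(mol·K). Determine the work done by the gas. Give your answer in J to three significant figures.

Adiabatic: TV^(γ−1) = const with γ = 5/3.
T₂ = T₁ (V₁/V₂)^(γ−1) = 483 × (20.1/5.73)^0.667 = 483 × 2.309 = 1115 K.
W_by = nCᵥ(T₁ − T₂) = (3.78)(12.47)(483 − 1115) = -29797 J.

W ≈ -29800 J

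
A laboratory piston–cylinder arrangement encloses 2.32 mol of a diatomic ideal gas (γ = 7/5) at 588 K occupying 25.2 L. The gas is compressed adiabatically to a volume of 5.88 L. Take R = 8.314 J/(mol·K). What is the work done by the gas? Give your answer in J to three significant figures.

W ≈ -22400 J

Adiabatic: TV^(γ−1) = const with γ = 7/5.
T₂ = T₁ (V₁/V₂)^(γ−1) = 588 × (25.2/5.88)^0.4 = 588 × 1.79 = 1052 K.
W_by = nCᵥ(T₁ − T₂) = (2.32)(20.79)(588 − 1052) = -22395 J.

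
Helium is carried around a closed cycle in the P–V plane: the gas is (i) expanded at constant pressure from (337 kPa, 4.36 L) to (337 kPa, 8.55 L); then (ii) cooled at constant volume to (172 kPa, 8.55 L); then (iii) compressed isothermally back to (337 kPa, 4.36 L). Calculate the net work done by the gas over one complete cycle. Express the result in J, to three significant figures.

Leg (i): W = PΔV = (337)(8.55 − 4.36) = 1412 J.
Leg (ii): W = 0.
Leg (iii): W = PᵢVᵢ ln(V_f/Vᵢ) = (1471) ln(4.36/8.55) = -990.4 J.
W_net = 1412 − 990.4 = 421.6 J.

W_net ≈ 422 J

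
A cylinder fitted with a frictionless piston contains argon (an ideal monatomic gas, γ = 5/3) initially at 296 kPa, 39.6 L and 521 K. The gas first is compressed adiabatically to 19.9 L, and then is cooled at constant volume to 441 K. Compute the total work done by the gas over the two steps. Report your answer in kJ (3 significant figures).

W_total ≈ -10.2 kJ

Step 1 (adiabatic): W = (P₁V₁ − P₂V₂)/(γ−1) = (11722 − 18544)/0.667 = -10234 J.
Step 2 (isochoric): W = 0 (constant volume).
W_total = -10234 + 0 = -10234 J.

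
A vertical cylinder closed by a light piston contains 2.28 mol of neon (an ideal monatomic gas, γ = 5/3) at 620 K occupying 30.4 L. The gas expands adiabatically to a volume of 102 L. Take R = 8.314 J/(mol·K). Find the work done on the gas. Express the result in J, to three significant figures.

W ≈ -9760 J

Adiabatic: TV^(γ−1) = const with γ = 5/3.
T₂ = T₁ (V₁/V₂)^(γ−1) = 620 × (30.4/102)^0.667 = 620 × 0.4462 = 276.6 K.
W_by = nCᵥ(T₁ − T₂) = (2.28)(12.47)(620 − 276.6) = 9763 J.
Work on gas = −W_by = -9763 J.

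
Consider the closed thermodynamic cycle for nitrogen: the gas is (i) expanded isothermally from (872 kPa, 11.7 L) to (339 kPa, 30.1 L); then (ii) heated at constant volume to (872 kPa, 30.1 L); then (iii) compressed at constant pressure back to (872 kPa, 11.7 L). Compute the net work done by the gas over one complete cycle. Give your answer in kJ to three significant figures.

Leg (i): W = PᵢVᵢ ln(V_f/Vᵢ) = (10202) ln(30.1/11.7) = 9641 J.
Leg (ii): W = 0.
Leg (iii): W = PΔV = (872)(11.7 − 30.1) = -16045 J.
W_net = 9641 − 16045 = -6404 J.

W_net ≈ -6.40 kJ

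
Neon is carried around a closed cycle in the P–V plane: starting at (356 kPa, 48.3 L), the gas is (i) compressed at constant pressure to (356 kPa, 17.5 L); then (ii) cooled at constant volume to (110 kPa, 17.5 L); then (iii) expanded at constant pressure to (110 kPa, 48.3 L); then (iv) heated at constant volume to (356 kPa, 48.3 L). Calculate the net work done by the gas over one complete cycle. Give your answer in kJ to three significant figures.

Constant-volume legs do no work.
W(i) = (356)(17.5 − 48.3) = -10965 J; W(iii) = (110)(48.3 − 17.5) = 3388 J.
W_net = -10965 + 3388 = -7577 J (the counter-clockwise enclosed area).

W_net ≈ -7.58 kJ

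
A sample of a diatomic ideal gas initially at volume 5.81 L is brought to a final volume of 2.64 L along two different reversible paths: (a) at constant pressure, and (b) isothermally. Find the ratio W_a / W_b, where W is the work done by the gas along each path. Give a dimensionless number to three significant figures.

W_a / W_b ≈ 0.692

Path (a) isobaric: W = P₁(V₂ − V₁) → W_a/(P₁V₁) = -0.5456.
Path (b) isothermal: W = P₁V₁ ln(V₂/V₁) → W_b/(P₁V₁) = -0.7888.
W_a / W_b = -0.5456 / -0.7888 = 0.6917.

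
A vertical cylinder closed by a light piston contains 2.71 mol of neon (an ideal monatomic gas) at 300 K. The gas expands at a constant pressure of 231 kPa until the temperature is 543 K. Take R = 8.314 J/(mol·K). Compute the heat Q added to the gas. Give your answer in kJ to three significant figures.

Q ≈ 13.7 kJ

Isobaric: W = nRΔT = (2.71)(8.314)(243) = 5475 J.
ΔU = nCᵥΔT with Cᵥ = 3R/2: ΔU = (2.71)(12.47)(243) = 8213 J.
Q = ΔU + W = 8213 + 5475 = 13688 J.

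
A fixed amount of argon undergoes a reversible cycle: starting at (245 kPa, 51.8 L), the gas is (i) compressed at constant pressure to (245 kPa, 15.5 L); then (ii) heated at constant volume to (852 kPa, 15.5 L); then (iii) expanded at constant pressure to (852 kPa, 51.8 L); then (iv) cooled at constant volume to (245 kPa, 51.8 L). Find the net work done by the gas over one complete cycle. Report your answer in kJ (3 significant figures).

Constant-volume legs do no work.
W(i) = (245)(15.5 − 51.8) = -8894 J; W(iii) = (852)(51.8 − 15.5) = 30928 J.
W_net = -8894 + 30928 = 22034 J (the clockwise enclosed area).

W_net ≈ 22.0 kJ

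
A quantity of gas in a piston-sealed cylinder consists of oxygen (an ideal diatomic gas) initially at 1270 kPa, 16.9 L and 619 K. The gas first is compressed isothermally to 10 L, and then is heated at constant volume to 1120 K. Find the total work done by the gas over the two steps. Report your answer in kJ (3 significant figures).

Step 1 (isothermal): W = P₁V₁ ln(V₂/V₁) = (21463) ln(10/16.9) = -11262 J.
Step 2 (isochoric): W = 0 (constant volume).
W_total = -11262 + 0 = -11262 J.

W_total ≈ -11.3 kJ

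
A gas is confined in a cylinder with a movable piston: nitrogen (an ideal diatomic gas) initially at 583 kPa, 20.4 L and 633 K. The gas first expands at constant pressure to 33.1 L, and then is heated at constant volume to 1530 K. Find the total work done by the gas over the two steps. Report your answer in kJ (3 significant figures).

W_total ≈ 7.40 kJ

Step 1 (isobaric): W = PΔV = (583 kPa)(33.1 − 20.4 L) = 7404 J.
Step 2 (isochoric): W = 0 (constant volume).
W_total = 7404 + 0 = 7404 J.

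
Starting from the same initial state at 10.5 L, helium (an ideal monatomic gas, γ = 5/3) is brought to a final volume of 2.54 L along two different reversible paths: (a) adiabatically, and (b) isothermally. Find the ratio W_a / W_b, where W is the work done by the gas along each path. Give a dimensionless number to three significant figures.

Path (a) adiabatic: W = P₁V₁(1 − (V₁/V₂)^(γ−1))/(γ−1) → W_a/(P₁V₁) = -2.364.
Path (b) isothermal: W = P₁V₁ ln(V₂/V₁) → W_b/(P₁V₁) = -1.419.
W_a / W_b = -2.364 / -1.419 = 1.665.

W_a / W_b ≈ 1.67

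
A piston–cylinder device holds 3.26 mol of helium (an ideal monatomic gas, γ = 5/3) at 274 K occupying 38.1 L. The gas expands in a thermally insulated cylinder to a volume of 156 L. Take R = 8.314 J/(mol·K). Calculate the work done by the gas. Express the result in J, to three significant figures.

Adiabatic: TV^(γ−1) = const with γ = 5/3.
T₂ = T₁ (V₁/V₂)^(γ−1) = 274 × (38.1/156)^0.667 = 274 × 0.3907 = 107.1 K.
W_by = nCᵥ(T₁ − T₂) = (3.26)(12.47)(274 − 107.1) = 6787 J.

W ≈ 6790 J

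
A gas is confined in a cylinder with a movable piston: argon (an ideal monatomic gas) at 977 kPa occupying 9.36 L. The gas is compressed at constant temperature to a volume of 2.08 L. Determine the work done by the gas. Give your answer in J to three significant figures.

W ≈ -13800 J

Isothermal: W = nRT ln(V₂/V₁) = P₁V₁ ln(V₂/V₁).
P₁V₁ = (977 kPa)(9.36 L) = 9145 J.
W = 9145 × ln(2.08/9.36) = 9145 × -1.504
W_by_gas = -13754 J.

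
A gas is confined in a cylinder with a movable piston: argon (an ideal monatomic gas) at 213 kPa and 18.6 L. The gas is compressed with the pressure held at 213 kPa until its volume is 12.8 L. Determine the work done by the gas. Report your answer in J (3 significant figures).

W ≈ -1240 J

Isobaric: W = P ΔV.
W = (213 kPa)(12.8 − 18.6 L) = (213)(-5.8) = -1235 J.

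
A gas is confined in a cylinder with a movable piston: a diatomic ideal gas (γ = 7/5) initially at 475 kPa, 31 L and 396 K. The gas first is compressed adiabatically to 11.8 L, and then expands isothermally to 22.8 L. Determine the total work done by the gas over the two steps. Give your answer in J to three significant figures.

W_total ≈ -3090 J

Step 1 (adiabatic): W = (P₁V₁ − P₂V₂)/(γ−1) = (14725 − 21669)/0.4 = -17361 J.
After step 1: P = 1836 kPa, V = 11.8 L, T = 582.8 K.
Step 2 (isothermal): W = P₁V₁ ln(V₂/V₁) = (21669) ln(22.8/11.8) = 14273 J.
W_total = -17361 + 14273 = -3088 J.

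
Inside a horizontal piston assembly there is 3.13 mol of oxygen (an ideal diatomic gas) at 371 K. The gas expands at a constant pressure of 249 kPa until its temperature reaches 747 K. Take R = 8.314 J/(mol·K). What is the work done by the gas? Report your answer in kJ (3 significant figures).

W ≈ 9.78 kJ

Isobaric: W = P ΔV = nR ΔT.
W = (3.13)(8.314)(747 − 371) = 9785 J.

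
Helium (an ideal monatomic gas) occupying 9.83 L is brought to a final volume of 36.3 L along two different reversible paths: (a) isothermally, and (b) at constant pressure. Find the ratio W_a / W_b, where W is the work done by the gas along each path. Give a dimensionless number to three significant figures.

W_a / W_b ≈ 0.485

Path (a) isothermal: W = P₁V₁ ln(V₂/V₁) → W_a/(P₁V₁) = 1.306.
Path (b) isobaric: W = P₁(V₂ − V₁) → W_b/(P₁V₁) = 2.693.
W_a / W_b = 1.306 / 2.693 = 0.4851.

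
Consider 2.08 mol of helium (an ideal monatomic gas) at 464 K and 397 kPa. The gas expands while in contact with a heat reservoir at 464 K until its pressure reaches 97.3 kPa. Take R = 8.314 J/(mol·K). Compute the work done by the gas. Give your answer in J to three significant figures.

Isothermal process: W = nRT ln(V₂/V₁) = nRT ln(P₁/P₂).
W = (2.08)(8.314)(464) × ln(397/97.3)
  = 8024 × ln(4.08) = 8024 × 1.406
W_by_gas = 11283 J.

W ≈ 11300 J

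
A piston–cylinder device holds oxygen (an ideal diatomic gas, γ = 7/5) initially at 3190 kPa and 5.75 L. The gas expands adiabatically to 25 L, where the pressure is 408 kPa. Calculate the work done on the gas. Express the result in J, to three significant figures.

W ≈ -20400 J

Adiabatic: W = (P₁V₁ − P₂V₂)/(γ − 1) with γ = 7/5.
P₁V₁ = 18342 J, P₂V₂ = 10200 J.
W = (18342 − 10200) / 0.4 = 20356 J.
Work on gas = −W_by = -20356 J.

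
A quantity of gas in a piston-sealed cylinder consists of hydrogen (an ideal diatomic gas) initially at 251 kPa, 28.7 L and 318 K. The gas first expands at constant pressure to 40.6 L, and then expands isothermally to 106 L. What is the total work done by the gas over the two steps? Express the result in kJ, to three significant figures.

Step 1 (isobaric): W = PΔV = (251 kPa)(40.6 − 28.7 L) = 2987 J.
After step 1: P = 251 kPa, V = 40.6 L, T = 449.9 K.
Step 2 (isothermal): W = P₁V₁ ln(V₂/V₁) = (10191) ln(106/40.6) = 9780 J.
W_total = 2987 + 9780 = 12767 J.

W_total ≈ 12.8 kJ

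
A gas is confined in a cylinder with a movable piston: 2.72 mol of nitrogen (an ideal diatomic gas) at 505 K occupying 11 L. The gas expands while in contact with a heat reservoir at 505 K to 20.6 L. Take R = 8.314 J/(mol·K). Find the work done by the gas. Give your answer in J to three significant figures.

W ≈ 7160 J

Isothermal: W = nRT ln(V₂/V₁).
W = (2.72)(8.314)(505) × ln(20.6/11)
  = 11420 × 0.6274
W_by_gas = 7165 J.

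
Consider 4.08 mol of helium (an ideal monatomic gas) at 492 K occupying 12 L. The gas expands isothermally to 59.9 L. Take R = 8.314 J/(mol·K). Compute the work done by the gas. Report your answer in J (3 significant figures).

W ≈ 26800 J

Isothermal: W = nRT ln(V₂/V₁).
W = (4.08)(8.314)(492) × ln(59.9/12)
  = 16689 × 1.608
W_by_gas = 26832 J.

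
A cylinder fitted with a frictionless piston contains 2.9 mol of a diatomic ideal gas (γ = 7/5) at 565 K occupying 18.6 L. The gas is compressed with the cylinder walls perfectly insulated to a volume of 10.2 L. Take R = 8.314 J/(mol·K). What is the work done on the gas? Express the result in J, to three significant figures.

W ≈ 9250 J

Adiabatic: TV^(γ−1) = const with γ = 7/5.
T₂ = T₁ (V₁/V₂)^(γ−1) = 565 × (18.6/10.2)^0.4 = 565 × 1.272 = 718.5 K.
W_by = nCᵥ(T₁ − T₂) = (2.9)(20.79)(565 − 718.5) = -9251 J.
Work on gas = −W_by = 9251 J.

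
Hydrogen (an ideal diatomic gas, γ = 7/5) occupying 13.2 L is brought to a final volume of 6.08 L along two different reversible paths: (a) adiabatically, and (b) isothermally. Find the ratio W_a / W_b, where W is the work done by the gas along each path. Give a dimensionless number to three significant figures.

W_a / W_b ≈ 1.17

Path (a) adiabatic: W = P₁V₁(1 − (V₁/V₂)^(γ−1))/(γ−1) → W_a/(P₁V₁) = -0.9089.
Path (b) isothermal: W = P₁V₁ ln(V₂/V₁) → W_b/(P₁V₁) = -0.7752.
W_a / W_b = -0.9089 / -0.7752 = 1.172.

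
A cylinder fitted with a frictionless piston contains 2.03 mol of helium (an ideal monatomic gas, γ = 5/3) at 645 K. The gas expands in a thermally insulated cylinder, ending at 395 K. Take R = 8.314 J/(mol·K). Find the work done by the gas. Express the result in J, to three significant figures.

Adiabatic ⇒ Q = 0, so W_by = −ΔU = nCᵥ(T₁ − T₂).
Cᵥ = 3R/2 = 12.47 J/(mol·K).
W = (2.03)(12.47)(645 − 395) = 6329 J.

W ≈ 6330 J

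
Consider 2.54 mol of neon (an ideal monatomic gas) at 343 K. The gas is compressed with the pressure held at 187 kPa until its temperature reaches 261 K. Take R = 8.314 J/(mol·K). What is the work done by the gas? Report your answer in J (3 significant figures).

W ≈ -1730 J

Isobaric: W = P ΔV = nR ΔT.
W = (2.54)(8.314)(261 − 343) = -1732 J.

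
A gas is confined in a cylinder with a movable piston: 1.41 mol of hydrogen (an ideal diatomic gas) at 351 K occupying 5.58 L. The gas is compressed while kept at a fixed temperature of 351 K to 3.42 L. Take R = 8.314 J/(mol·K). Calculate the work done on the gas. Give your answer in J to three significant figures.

W ≈ 2010 J

Isothermal: W = nRT ln(V₂/V₁).
W = (1.41)(8.314)(351) × ln(3.42/5.58)
  = 4115 × -0.4895
W_by_gas = -2014 J; work on gas = −W_by = 2014 J.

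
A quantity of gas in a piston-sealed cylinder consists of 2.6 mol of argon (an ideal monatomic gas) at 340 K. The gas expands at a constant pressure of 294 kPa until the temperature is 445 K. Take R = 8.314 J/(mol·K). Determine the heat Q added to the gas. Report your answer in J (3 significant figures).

Isobaric: W = nRΔT = (2.6)(8.314)(105) = 2270 J.
ΔU = nCᵥΔT with Cᵥ = 3R/2: ΔU = (2.6)(12.47)(105) = 3405 J.
Q = ΔU + W = 3405 + 2270 = 5674 J.

Q ≈ 5670 J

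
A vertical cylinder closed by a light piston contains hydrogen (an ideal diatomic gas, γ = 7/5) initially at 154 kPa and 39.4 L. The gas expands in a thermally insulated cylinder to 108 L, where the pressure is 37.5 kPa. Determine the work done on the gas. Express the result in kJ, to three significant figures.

W ≈ -5.04 kJ

Adiabatic: W = (P₁V₁ − P₂V₂)/(γ − 1) with γ = 7/5.
P₁V₁ = 6068 J, P₂V₂ = 4050 J.
W = (6068 − 4050) / 0.4 = 5044 J.
Work on gas = −W_by = -5044 J.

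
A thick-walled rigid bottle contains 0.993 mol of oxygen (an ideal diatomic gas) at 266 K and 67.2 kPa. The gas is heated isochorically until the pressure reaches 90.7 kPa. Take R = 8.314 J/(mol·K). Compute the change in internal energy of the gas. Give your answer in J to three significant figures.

Constant volume ⇒ W = 0, so Q = ΔU = nCᵥΔT with Cᵥ = 5R/2 = 20.79 J/(mol·K).
At constant V, T₂/T₁ = P₂/P₁ ⇒ ΔT = T₁(P₂/P₁ − 1) = 266·(90.7/67.2 − 1) = 93.02 K.
ΔU = (0.993)(20.79)(93.02) = 1920 J.

ΔU ≈ 1920 J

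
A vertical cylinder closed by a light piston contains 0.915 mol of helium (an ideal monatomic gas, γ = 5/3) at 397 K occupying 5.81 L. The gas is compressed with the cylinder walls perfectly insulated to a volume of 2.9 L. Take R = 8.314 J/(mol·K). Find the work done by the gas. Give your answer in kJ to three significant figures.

Adiabatic: TV^(γ−1) = const with γ = 5/3.
T₂ = T₁ (V₁/V₂)^(γ−1) = 397 × (5.81/2.9)^0.667 = 397 × 1.589 = 630.9 K.
W_by = nCᵥ(T₁ − T₂) = (0.915)(12.47)(397 − 630.9) = -2669 J.

W ≈ -2.67 kJ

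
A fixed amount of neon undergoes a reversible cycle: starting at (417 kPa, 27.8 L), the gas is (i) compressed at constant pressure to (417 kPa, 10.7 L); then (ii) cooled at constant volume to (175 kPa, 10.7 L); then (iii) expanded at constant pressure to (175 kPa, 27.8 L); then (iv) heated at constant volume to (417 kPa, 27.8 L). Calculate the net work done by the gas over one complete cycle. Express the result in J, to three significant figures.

Constant-volume legs do no work.
W(i) = (417)(10.7 − 27.8) = -7131 J; W(iii) = (175)(27.8 − 10.7) = 2993 J.
W_net = -7131 + 2993 = -4138 J (the counter-clockwise enclosed area).

W_net ≈ -4140 J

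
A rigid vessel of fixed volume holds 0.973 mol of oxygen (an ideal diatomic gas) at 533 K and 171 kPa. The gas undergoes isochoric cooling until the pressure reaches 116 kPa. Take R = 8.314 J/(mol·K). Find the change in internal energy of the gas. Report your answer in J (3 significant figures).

ΔU ≈ -3470 J

Constant volume ⇒ W = 0, so Q = ΔU = nCᵥΔT with Cᵥ = 5R/2 = 20.79 J/(mol·K).
At constant V, T₂/T₁ = P₂/P₁ ⇒ ΔT = T₁(P₂/P₁ − 1) = 533·(116/171 − 1) = -171.4 K.
ΔU = (0.973)(20.79)(-171.4) = -3467 J.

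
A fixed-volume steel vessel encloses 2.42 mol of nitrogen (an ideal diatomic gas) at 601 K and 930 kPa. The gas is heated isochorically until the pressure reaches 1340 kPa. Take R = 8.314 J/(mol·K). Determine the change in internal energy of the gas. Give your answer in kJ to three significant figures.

Constant volume ⇒ W = 0, so Q = ΔU = nCᵥΔT with Cᵥ = 5R/2 = 20.79 J/(mol·K).
At constant V, T₂/T₁ = P₂/P₁ ⇒ ΔT = T₁(P₂/P₁ − 1) = 601·(1340/930 − 1) = 265 K.
ΔU = (2.42)(20.79)(265) = 13327 J.

ΔU ≈ 13.3 kJ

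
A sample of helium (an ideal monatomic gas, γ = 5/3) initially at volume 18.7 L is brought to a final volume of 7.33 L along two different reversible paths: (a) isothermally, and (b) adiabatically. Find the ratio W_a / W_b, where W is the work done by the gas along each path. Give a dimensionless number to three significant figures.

W_a / W_b ≈ 0.720

Path (a) isothermal: W = P₁V₁ ln(V₂/V₁) → W_a/(P₁V₁) = -0.9365.
Path (b) adiabatic: W = P₁V₁(1 − (V₁/V₂)^(γ−1))/(γ−1) → W_b/(P₁V₁) = -1.301.
W_a / W_b = -0.9365 / -1.301 = 0.7201.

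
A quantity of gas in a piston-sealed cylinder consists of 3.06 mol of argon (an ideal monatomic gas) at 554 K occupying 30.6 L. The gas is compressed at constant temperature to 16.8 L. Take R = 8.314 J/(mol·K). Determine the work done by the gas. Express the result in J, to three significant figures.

W ≈ -8450 J

Isothermal: W = nRT ln(V₂/V₁).
W = (3.06)(8.314)(554) × ln(16.8/30.6)
  = 14094 × -0.5996
W_by_gas = -8451 J.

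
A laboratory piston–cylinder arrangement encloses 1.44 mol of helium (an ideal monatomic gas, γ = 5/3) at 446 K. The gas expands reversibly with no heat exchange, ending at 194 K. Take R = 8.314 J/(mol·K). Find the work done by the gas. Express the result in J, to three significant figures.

W ≈ 4530 J

Adiabatic ⇒ Q = 0, so W_by = −ΔU = nCᵥ(T₁ − T₂).
Cᵥ = 3R/2 = 12.47 J/(mol·K).
W = (1.44)(12.47)(446 − 194) = 4525 J.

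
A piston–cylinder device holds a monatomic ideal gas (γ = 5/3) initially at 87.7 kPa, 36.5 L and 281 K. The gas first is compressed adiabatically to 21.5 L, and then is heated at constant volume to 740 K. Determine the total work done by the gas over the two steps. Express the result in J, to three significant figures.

W_total ≈ -2030 J

Step 1 (adiabatic): W = (P₁V₁ − P₂V₂)/(γ−1) = (3201 − 4555)/0.667 = -2032 J.
Step 2 (isochoric): W = 0 (constant volume).
W_total = -2032 + 0 = -2032 J.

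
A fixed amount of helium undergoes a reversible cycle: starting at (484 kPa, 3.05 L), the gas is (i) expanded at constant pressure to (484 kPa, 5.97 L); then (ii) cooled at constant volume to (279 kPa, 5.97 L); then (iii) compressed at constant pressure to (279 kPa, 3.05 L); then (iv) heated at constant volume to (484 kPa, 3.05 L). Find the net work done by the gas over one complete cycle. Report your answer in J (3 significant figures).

W_net ≈ 599 J

Constant-volume legs do no work.
W(i) = (484)(5.97 − 3.05) = 1413 J; W(iii) = (279)(3.05 − 5.97) = -814.7 J.
W_net = 1413 − 814.7 = 598.6 J (the clockwise enclosed area).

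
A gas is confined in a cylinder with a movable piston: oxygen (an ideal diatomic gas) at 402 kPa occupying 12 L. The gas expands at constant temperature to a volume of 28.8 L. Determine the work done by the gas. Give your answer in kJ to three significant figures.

Isothermal: W = nRT ln(V₂/V₁) = P₁V₁ ln(V₂/V₁).
P₁V₁ = (402 kPa)(12 L) = 4824 J.
W = 4824 × ln(28.8/12) = 4824 × 0.8755
W_by_gas = 4223 J.

W ≈ 4.22 kJ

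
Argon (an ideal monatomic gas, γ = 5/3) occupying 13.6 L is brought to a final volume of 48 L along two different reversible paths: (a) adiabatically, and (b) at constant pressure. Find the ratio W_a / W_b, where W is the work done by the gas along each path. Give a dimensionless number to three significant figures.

W_a / W_b ≈ 0.337

Path (a) adiabatic: W = P₁V₁(1 − (V₁/V₂)^(γ−1))/(γ−1) → W_a/(P₁V₁) = 0.8529.
Path (b) isobaric: W = P₁(V₂ − V₁) → W_b/(P₁V₁) = 2.529.
W_a / W_b = 0.8529 / 2.529 = 0.3372.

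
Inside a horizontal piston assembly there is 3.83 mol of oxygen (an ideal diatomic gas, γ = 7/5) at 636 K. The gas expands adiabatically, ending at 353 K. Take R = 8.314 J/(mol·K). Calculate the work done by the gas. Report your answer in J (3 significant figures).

Adiabatic ⇒ Q = 0, so W_by = −ΔU = nCᵥ(T₁ − T₂).
Cᵥ = 5R/2 = 20.79 J/(mol·K).
W = (3.83)(20.79)(636 − 353) = 22529 J.

W ≈ 22500 J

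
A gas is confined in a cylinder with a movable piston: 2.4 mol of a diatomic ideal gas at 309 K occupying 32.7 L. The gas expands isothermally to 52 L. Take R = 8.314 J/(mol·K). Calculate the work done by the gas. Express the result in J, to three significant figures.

Isothermal: W = nRT ln(V₂/V₁).
W = (2.4)(8.314)(309) × ln(52/32.7)
  = 6166 × 0.4639
W_by_gas = 2860 J.

W ≈ 2860 J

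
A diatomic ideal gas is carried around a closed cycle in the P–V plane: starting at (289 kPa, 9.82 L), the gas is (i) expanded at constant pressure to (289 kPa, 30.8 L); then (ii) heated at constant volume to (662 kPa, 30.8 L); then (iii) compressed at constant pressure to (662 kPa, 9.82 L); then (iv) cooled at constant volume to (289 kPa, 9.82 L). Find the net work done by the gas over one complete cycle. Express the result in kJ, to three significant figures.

W_net ≈ -7.83 kJ

Constant-volume legs do no work.
W(i) = (289)(30.8 − 9.82) = 6063 J; W(iii) = (662)(9.82 − 30.8) = -13889 J.
W_net = 6063 − 13889 = -7826 J (the counter-clockwise enclosed area).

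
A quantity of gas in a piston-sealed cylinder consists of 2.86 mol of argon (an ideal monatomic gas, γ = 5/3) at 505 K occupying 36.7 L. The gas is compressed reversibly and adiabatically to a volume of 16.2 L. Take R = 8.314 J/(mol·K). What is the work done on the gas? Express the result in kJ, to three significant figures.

W ≈ 13.1 kJ

Adiabatic: TV^(γ−1) = const with γ = 5/3.
T₂ = T₁ (V₁/V₂)^(γ−1) = 505 × (36.7/16.2)^0.667 = 505 × 1.725 = 871.1 K.
W_by = nCᵥ(T₁ − T₂) = (2.86)(12.47)(505 − 871.1) = -13057 J.
Work on gas = −W_by = 13057 J.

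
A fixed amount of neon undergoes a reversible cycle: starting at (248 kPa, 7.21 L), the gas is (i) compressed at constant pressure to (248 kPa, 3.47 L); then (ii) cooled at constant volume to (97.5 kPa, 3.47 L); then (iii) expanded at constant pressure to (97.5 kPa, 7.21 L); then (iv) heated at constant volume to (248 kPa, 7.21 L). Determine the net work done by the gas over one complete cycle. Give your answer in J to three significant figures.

W_net ≈ -563 J

Constant-volume legs do no work.
W(i) = (248)(3.47 − 7.21) = -927.5 J; W(iii) = (97.5)(7.21 − 3.47) = 364.6 J.
W_net = -927.5 + 364.6 = -562.9 J (the counter-clockwise enclosed area).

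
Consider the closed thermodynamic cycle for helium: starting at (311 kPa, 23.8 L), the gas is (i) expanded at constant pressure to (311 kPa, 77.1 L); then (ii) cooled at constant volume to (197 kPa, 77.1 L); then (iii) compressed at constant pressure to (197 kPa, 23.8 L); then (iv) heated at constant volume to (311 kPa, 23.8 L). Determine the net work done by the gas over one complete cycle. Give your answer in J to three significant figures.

Constant-volume legs do no work.
W(i) = (311)(77.1 − 23.8) = 16576 J; W(iii) = (197)(23.8 − 77.1) = -10500 J.
W_net = 16576 − 10500 = 6076 J (the clockwise enclosed area).

W_net ≈ 6080 J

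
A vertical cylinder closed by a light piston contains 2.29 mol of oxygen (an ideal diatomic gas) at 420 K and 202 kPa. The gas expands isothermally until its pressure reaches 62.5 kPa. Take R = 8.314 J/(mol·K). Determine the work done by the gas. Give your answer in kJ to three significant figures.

Isothermal process: W = nRT ln(V₂/V₁) = nRT ln(P₁/P₂).
W = (2.29)(8.314)(420) × ln(202/62.5)
  = 7996 × ln(3.232) = 7996 × 1.173
W_by_gas = 9381 J.

W ≈ 9.38 kJ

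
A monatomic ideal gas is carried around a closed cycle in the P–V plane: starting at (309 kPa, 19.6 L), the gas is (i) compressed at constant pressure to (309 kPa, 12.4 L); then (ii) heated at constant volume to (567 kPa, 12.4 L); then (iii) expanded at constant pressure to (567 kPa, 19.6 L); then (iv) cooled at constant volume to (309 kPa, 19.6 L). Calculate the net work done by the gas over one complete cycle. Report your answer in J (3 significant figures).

W_net ≈ 1860 J

Constant-volume legs do no work.
W(i) = (309)(12.4 − 19.6) = -2225 J; W(iii) = (567)(19.6 − 12.4) = 4082 J.
W_net = -2225 + 4082 = 1858 J (the clockwise enclosed area).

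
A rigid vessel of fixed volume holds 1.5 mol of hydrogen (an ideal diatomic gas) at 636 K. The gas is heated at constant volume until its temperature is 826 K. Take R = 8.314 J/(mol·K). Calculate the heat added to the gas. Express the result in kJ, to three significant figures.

Constant volume ⇒ W = 0, so Q = ΔU = nCᵥΔT with Cᵥ = 5R/2 = 20.79 J/(mol·K).
ΔU = (1.5)(20.79)(826 − 636) = 5924 J.

Q ≈ 5.92 kJ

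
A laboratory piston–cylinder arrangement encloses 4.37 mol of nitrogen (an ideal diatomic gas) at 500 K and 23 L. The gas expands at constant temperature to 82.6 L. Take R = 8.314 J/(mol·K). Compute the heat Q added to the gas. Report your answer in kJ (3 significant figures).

Q ≈ 23.2 kJ

Isothermal ⇒ ΔU = 0, so Q = W = nRT ln(V₂/V₁).
Q = (4.37)(8.314)(500) ln(82.6/23) = 18166 × 1.279 = 23226 J.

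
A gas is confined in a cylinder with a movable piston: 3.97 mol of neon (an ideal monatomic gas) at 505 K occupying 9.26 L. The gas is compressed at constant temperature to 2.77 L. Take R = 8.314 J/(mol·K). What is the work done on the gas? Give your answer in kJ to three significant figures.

W ≈ 20.1 kJ

Isothermal: W = nRT ln(V₂/V₁).
W = (3.97)(8.314)(505) × ln(2.77/9.26)
  = 16668 × -1.207
W_by_gas = -20116 J; work on gas = −W_by = 20116 J.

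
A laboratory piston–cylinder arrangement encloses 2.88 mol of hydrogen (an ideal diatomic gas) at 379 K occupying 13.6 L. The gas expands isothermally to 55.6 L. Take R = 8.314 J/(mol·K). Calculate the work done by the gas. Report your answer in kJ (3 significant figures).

W ≈ 12.8 kJ

Isothermal: W = nRT ln(V₂/V₁).
W = (2.88)(8.314)(379) × ln(55.6/13.6)
  = 9075 × 1.408
W_by_gas = 12778 J.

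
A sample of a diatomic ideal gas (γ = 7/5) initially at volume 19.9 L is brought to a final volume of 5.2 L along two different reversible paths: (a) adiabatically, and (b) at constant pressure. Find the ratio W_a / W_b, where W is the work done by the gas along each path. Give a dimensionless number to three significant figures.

Path (a) adiabatic: W = P₁V₁(1 − (V₁/V₂)^(γ−1))/(γ−1) → W_a/(P₁V₁) = -1.776.
Path (b) isobaric: W = P₁(V₂ − V₁) → W_b/(P₁V₁) = -0.7387.
W_a / W_b = -1.776 / -0.7387 = 2.405.

W_a / W_b ≈ 2.40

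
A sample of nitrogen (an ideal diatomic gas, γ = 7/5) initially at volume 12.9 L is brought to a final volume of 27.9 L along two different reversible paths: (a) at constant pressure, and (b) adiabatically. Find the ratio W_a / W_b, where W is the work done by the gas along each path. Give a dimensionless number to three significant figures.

W_a / W_b ≈ 1.75

Path (a) isobaric: W = P₁(V₂ − V₁) → W_a/(P₁V₁) = 1.163.
Path (b) adiabatic: W = P₁V₁(1 − (V₁/V₂)^(γ−1))/(γ−1) → W_b/(P₁V₁) = 0.6637.
W_a / W_b = 1.163 / 0.6637 = 1.752.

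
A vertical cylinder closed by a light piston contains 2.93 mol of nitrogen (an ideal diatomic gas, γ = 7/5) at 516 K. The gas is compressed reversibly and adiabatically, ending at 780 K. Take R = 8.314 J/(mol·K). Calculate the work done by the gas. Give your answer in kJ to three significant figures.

W ≈ -16.1 kJ

Adiabatic ⇒ Q = 0, so W_by = −ΔU = nCᵥ(T₁ − T₂).
Cᵥ = 5R/2 = 20.79 J/(mol·K).
W = (2.93)(20.79)(516 − 780) = -16078 J.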